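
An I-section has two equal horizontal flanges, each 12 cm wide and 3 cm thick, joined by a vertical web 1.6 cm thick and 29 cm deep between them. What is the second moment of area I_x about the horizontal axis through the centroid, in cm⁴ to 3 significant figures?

I_x ≈ 2.17 × 10⁴ cm⁴

Treat the section as a set of non-overlapping primitives; coordinates are from the bounding-box lower-left.
Bottom flange: 12 × 3, A = 36 cm², y = 1.5 cm, Ī = 27 cm⁴.
Web: 1.6 × 29, A = 46.4 cm², y = 17.5 cm, Ī = 3251.9 cm⁴.
Top flange: 12 × 3, A = 36 cm², y = 33.5 cm, Ī = 27 cm⁴.
By symmetry the centroid is at mid-height, ȳ = 17.5 cm.
Transfer each piece to the horizontal axis through the centroid using Ī + A·d² with d = y − 17.5:
  bottom flange: d = -16 cm → contributes +9 243 cm⁴
  web: d = 0 cm → contributes +3251.9 cm⁴
  top flange: d = 16 cm → contributes +9 243 cm⁴
Total I = 21 738 cm⁴.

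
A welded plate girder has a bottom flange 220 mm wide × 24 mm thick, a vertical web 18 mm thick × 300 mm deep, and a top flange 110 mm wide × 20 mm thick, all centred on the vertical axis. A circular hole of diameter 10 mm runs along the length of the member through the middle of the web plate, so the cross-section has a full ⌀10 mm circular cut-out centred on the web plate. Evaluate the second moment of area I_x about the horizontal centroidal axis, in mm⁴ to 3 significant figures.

I_x ≈ 2.16 × 10⁸ mm⁴

Decompose the section into non-overlapping parts with the origin at the bottom-left of its bounding rectangle.
Bottom plate: 220 × 24, A = 5 280 mm², y = 12 mm, Ī = 253 440 mm⁴.
Web plate: 18 × 300, A = 5 400 mm², y = 174 mm, Ī = 40 500 000 mm⁴.
Top plate: 110 × 20, A = 2 200 mm², y = 334 mm, Ī = 73 333 mm⁴.
Hole (subtracted): ⌀10, A = 78.54 mm², y = 174 mm, Ī = 490.87 mm⁴.
Centroid: ȳ = ΣA·y / ΣA = 134.68 mm.
Transfer each piece to the horizontal centroidal axis using Ī + A·d² with d = y − 134.68:
  bottom plate: d = -122.68 mm → contributes +79 718 793 mm⁴
  web plate: d = 39.321 mm → contributes +48 848 955 mm⁴
  top plate: d = 199.32 mm → contributes +87 476 402 mm⁴
  hole: d = 39.321 mm → contributes −121 922 mm⁴
Total I = 215 922 228 mm⁴.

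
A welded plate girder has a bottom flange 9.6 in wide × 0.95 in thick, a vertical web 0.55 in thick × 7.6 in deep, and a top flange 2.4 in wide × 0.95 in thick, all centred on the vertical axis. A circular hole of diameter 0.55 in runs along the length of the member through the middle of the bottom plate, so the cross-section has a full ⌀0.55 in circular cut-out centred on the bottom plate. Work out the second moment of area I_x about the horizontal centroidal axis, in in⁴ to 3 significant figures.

Split into non-overlapping primitives; take the origin at the lower-left of the bounding box.
Bottom plate: 9.6 × 0.95, A = 9.12 in², y = 0.475 in, Ī = 0.6859 in⁴.
Web plate: 0.55 × 7.6, A = 4.18 in², y = 4.75 in, Ī = 20.12 in⁴.
Top plate: 2.4 × 0.95, A = 2.28 in², y = 9.025 in, Ī = 0.17148 in⁴.
Hole (subtracted): ⌀0.55, A = 0.23758 in², y = 0.475 in, Ī = 0.0044918 in⁴.
Centroid: ȳ = ΣA·y / ΣA = 2.9103 in.
Transfer each piece to the horizontal centroidal axis using Ī + A·d² with d = y − 2.9103:
  bottom plate: d = -2.4353 in → contributes +54.774 in⁴
  web plate: d = 1.8397 in → contributes +34.267 in⁴
  top plate: d = 6.1147 in → contributes +85.419 in⁴
  hole: d = -2.4353 in → contributes −1.4135 in⁴
Total I = 173.05 in⁴.

I_x ≈ 173 in⁴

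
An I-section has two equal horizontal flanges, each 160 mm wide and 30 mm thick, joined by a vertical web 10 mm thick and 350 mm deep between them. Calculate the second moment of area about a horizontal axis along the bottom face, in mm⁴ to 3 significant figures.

I_base ≈ 9.34 × 10⁸ mm⁴

Treat the section as a set of non-overlapping primitives; coordinates are from the bounding-box lower-left.
Bottom flange: 160 × 30, A = 4 800 mm², y = 15 mm, Ī = 360 000 mm⁴.
Web: 10 × 350, A = 3 500 mm², y = 205 mm, Ī = 35 729 167 mm⁴.
Top flange: 160 × 30, A = 4 800 mm², y = 395 mm, Ī = 360 000 mm⁴.
Transfer each piece to a horizontal axis along the bottom face using Ī + A·d² with d = y − 0:
  bottom flange: d = 15 mm → contributes +1 440 000 mm⁴
  web: d = 205 mm → contributes +182 816 667 mm⁴
  top flange: d = 395 mm → contributes +749 280 000 mm⁴
Total I = 933 536 667 mm⁴.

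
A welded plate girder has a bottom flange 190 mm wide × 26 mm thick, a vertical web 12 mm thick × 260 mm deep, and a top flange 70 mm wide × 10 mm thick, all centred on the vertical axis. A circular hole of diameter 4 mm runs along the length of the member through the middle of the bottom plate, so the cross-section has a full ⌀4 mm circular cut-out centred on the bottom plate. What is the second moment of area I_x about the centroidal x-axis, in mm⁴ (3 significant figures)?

Decompose the section into non-overlapping parts with the origin at the bottom-left of its bounding rectangle.
Bottom plate: 190 × 26, A = 4 940 mm², y = 13 mm, Ī = 278 287 mm⁴.
Web plate: 12 × 260, A = 3 120 mm², y = 156 mm, Ī = 17 576 000 mm⁴.
Top plate: 70 × 10, A = 700 mm², y = 291 mm, Ī = 5833.3 mm⁴.
Hole (subtracted): ⌀4, A = 12.566 mm², y = 13 mm, Ī = 12.566 mm⁴.
Centroid: ȳ = ΣA·y / ΣA = 86.251 mm.
Transfer each piece to the centroidal x-axis using Ī + A·d² with d = y − 86.251:
  bottom plate: d = -73.251 mm → contributes +26 785 033 mm⁴
  web plate: d = 69.749 mm → contributes +32 754 473 mm⁴
  top plate: d = 204.75 mm → contributes +29 351 283 mm⁴
  hole: d = -73.251 mm → contributes −67 440 mm⁴
Total I = 88 823 349 mm⁴.

I_x ≈ 8.88 × 10⁷ mm⁴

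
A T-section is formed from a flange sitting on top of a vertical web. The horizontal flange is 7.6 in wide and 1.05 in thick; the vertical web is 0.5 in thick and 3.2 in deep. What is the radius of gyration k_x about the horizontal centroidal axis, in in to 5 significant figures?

k_x ≈ 0.92047 in

Split into non-overlapping primitives; take the origin at the lower-left of the bounding box.
Flange: 7.6 × 1.05, A = 7.98 in², y = 3.725 in, Ī = 0.7331625 in⁴.
Web: 0.5 × 3.2, A = 1.6 in², y = 1.6 in, Ī = 1.365333 in⁴.
Centroid: ȳ = ΣA·y / ΣA = 3.370094 in.
Transfer each piece to the horizontal centroidal axis using Ī + A·d² with d = y − 3.370094:
  flange: d = 0.3549061 in → contributes +1.73831 in⁴
  web: d = -1.770094 in → contributes +6.378505 in⁴
Total I = 8.116815 in⁴.
Radius of gyration: k = √(I/A) = √(8.116815 / 9.58) = 0.9204709 in.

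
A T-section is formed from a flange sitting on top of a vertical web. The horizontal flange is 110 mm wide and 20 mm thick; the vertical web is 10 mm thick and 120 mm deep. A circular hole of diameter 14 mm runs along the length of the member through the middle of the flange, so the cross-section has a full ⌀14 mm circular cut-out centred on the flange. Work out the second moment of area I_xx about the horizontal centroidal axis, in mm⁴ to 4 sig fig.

I_xx ≈ 5.218 × 10⁶ mm⁴

Decompose the section into non-overlapping parts with the origin at the bottom-left of its bounding rectangle.
Flange: 110 × 20, A = 2 200 mm², y = 130 mm, Ī = 73333.3 mm⁴.
Web: 10 × 120, A = 1 200 mm², y = 60 mm, Ī = 1 440 000 mm⁴.
Hole (subtracted): ⌀14, A = 153.938 mm², y = 130 mm, Ī = 1885.74 mm⁴.
Centroid: ȳ = ΣA·y / ΣA = 104.122 mm.
Transfer each piece to the horizontal centroidal axis using Ī + A·d² with d = y − 104.122:
  flange: d = 25.8775 mm → contributes +1 546 553 mm⁴
  web: d = -44.1225 mm → contributes +3 776 153 mm⁴
  hole: d = 25.8775 mm → contributes −104 970 mm⁴
Total I = 5 217 737 mm⁴.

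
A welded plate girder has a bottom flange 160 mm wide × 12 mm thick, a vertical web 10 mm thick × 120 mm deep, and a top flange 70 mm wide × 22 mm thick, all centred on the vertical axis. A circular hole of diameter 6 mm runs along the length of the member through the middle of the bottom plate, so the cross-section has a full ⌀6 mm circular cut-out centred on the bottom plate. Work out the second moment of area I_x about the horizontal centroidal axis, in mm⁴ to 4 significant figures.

Break the section into simple shapes (no overlaps), measuring from the bottom-left corner of the bounding box.
Bottom plate: 160 × 12, A = 1 920 mm², y = 6 mm, Ī = 23 040 mm⁴.
Web plate: 10 × 120, A = 1 200 mm², y = 72 mm, Ī = 1 440 000 mm⁴.
Top plate: 70 × 22, A = 1 540 mm², y = 143 mm, Ī = 62113.3 mm⁴.
Hole (subtracted): ⌀6, A = 28.2743 mm², y = 6 mm, Ī = 63.6173 mm⁴.
Centroid: ȳ = ΣA·y / ΣA = 68.6505 mm.
Transfer each piece to the horizontal centroidal axis using Ī + A·d² with d = y − 68.6505:
  bottom plate: d = -62.6505 mm → contributes +7 559 207 mm⁴
  web plate: d = 3.34948 mm → contributes +1 453 463 mm⁴
  top plate: d = 74.3495 mm → contributes +8 574 996 mm⁴
  hole: d = -62.6505 mm → contributes −111 043 mm⁴
Total I = 17 476 623 mm⁴.

I_x ≈ 1.748 × 10⁷ mm⁴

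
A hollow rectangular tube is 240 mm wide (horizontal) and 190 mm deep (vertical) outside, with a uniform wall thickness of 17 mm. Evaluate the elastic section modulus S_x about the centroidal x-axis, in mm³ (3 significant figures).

Decompose the section into non-overlapping parts with the origin at the bottom-left of its bounding rectangle.
Outer rectangle: 240 × 190, A = 45 600 mm², y = 95 mm, Ī = 137 180 000 mm⁴.
Inner void (subtracted): 206 × 156, A = 32 136 mm², y = 95 mm, Ī = 65 171 808 mm⁴.
By symmetry the centroid is at mid-height, ȳ = 95 mm.
All pieces are centred on the centroidal x-axis, so I = ΣĪ (holes subtracted) = 72 008 192 mm⁴.
Extreme fibre distance c = 95 mm; S = I/c = 757 981 mm³.

S_x ≈ 7.58 × 10⁵ mm³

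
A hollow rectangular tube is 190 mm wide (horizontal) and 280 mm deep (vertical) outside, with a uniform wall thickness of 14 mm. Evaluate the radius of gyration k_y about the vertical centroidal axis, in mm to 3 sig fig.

Split into non-overlapping primitives; take the origin at the lower-left of the bounding box.
Outer rectangle: 190 × 280, A = 53 200 mm², x = 95 mm, Ī = 160 043 333 mm⁴.
Inner void (subtracted): 162 × 252, A = 40 824 mm², x = 95 mm, Ī = 89 282 088 mm⁴.
By symmetry the centroid is at mid-width, x̄ = 95 mm.
All pieces are centred on the vertical centroidal axis, so I = ΣĪ (holes subtracted) = 70 761 245 mm⁴.
Radius of gyration: k = √(I/A) = √(70 761 245 / 12 376) = 75.615 mm.

k_y ≈ 75.6 mm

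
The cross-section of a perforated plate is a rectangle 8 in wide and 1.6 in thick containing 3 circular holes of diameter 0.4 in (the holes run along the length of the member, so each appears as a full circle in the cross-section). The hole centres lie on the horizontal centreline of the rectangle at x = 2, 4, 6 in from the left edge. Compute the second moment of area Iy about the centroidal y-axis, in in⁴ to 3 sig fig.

Decompose the section into non-overlapping parts with the origin at the bottom-left of its bounding rectangle.
Plate: 8 × 1.6, A = 12.8 in², x = 4 in, Ī = 68.267 in⁴.
Hole 1 (subtracted): ⌀0.4, A = 0.12566 in², x = 2 in, Ī = 0.0012566 in⁴.
Hole 2 (subtracted): ⌀0.4, A = 0.12566 in², x = 4 in, Ī = 0.0012566 in⁴.
Hole 3 (subtracted): ⌀0.4, A = 0.12566 in², x = 6 in, Ī = 0.0012566 in⁴.
By symmetry the centroid is at mid-width, x̄ = 4 in.
Transfer each piece to the centroidal y-axis using Ī + A·d² with d = x − 4:
  plate: d = 0 in → contributes +68.267 in⁴
  hole 1: d = -2 in → contributes −0.50391 in⁴
  hole 2: d = 0 in → contributes −0.0012566 in⁴
  hole 3: d = 2 in → contributes −0.50391 in⁴
Total I = 67.258 in⁴.

Iy ≈ 67.3 in⁴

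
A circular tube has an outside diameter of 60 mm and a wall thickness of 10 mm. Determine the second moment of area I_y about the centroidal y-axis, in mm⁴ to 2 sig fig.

Treat the section as a set of non-overlapping primitives; coordinates are from the bounding-box lower-left.
Outer circle: ⌀60, A = 2 827 mm², x = 30 mm, Ī = 636 173 mm⁴.
Bore (subtracted): ⌀40, A = 1 257 mm², x = 30 mm, Ī = 125 664 mm⁴.
By symmetry the centroid is at mid-width, x̄ = 30 mm.
All pieces are centred on the centroidal y-axis, so I = ΣĪ (holes subtracted) = 510 509 mm⁴.

I_y ≈ 5.1 × 10⁵ mm⁴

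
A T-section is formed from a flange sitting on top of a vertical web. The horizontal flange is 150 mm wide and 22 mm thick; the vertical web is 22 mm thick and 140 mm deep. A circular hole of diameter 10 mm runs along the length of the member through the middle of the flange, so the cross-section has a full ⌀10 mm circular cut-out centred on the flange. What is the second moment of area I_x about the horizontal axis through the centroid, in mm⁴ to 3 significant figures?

I_x ≈ 1.55 × 10⁷ mm⁴

Decompose the section into non-overlapping parts with the origin at the bottom-left of its bounding rectangle.
Flange: 150 × 22, A = 3 300 mm², y = 151 mm, Ī = 133 100 mm⁴.
Web: 22 × 140, A = 3 080 mm², y = 70 mm, Ī = 5 030 667 mm⁴.
Hole (subtracted): ⌀10, A = 78.54 mm², y = 151 mm, Ī = 490.87 mm⁴.
Centroid: ȳ = ΣA·y / ΣA = 111.41 mm.
Transfer each piece to the horizontal axis through the centroid using Ī + A·d² with d = y − 111.41:
  flange: d = 39.591 mm → contributes +5 305 630 mm⁴
  web: d = -41.409 mm → contributes +10 312 004 mm⁴
  hole: d = 39.591 mm → contributes −123 597 mm⁴
Total I = 15 494 037 mm⁴.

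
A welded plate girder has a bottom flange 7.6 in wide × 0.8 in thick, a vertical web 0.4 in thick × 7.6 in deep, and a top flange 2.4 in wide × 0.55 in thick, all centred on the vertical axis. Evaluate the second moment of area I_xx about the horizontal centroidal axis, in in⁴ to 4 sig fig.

Decompose the section into non-overlapping parts with the origin at the bottom-left of its bounding rectangle.
Bottom plate: 7.6 × 0.8, A = 6.08 in², y = 0.4 in, Ī = 0.324267 in⁴.
Web plate: 0.4 × 7.6, A = 3.04 in², y = 4.6 in, Ī = 14.6325 in⁴.
Top plate: 2.4 × 0.55, A = 1.32 in², y = 8.675 in, Ī = 0.033275 in⁴.
Centroid: ȳ = ΣA·y / ΣA = 2.66925 in.
Transfer each piece to the horizontal centroidal axis using Ī + A·d² with d = y − 2.66925:
  bottom plate: d = -2.26925 in → contributes +31.6333 in⁴
  web plate: d = 1.93075 in → contributes +25.965 in⁴
  top plate: d = 6.00575 in → contributes +47.6444 in⁴
Total I = 105.243 in⁴.

I_xx ≈ 105.2 in⁴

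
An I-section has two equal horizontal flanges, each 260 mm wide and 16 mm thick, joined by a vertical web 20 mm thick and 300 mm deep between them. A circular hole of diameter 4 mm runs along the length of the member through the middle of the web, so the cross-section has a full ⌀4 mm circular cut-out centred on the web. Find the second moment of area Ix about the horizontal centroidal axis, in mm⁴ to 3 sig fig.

Split into non-overlapping primitives; take the origin at the lower-left of the bounding box.
Bottom flange: 260 × 16, A = 4 160 mm², y = 8 mm, Ī = 88 747 mm⁴.
Web: 20 × 300, A = 6 000 mm², y = 166 mm, Ī = 45 000 000 mm⁴.
Top flange: 260 × 16, A = 4 160 mm², y = 324 mm, Ī = 88 747 mm⁴.
Hole (subtracted): ⌀4, A = 12.566 mm², y = 166 mm, Ī = 12.566 mm⁴.
By symmetry the centroid is at mid-height, ȳ = 166 mm.
Transfer each piece to the horizontal centroidal axis using Ī + A·d² with d = y − 166:
  bottom flange: d = -158 mm → contributes +103 938 987 mm⁴
  web: d = 0 mm → contributes +45 000 000 mm⁴
  top flange: d = 158 mm → contributes +103 938 987 mm⁴
  hole: d = 0 mm → contributes −12.566 mm⁴
Total I = 252 877 961 mm⁴.

Ix ≈ 2.53 × 10⁸ mm⁴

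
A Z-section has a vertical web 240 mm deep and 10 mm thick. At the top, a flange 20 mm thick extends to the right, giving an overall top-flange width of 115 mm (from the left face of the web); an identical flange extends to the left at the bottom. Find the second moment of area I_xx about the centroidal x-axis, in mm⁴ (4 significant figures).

Decompose the section into non-overlapping parts with the origin at the bottom-left of its bounding rectangle.
Web: 10 × 240, A = 2 400 mm², y = 120 mm, Ī = 11 520 000 mm⁴.
Top flange (beyond web): 105 × 20, A = 2 100 mm², y = 230 mm, Ī = 70 000 mm⁴.
Bottom flange (beyond web): 105 × 20, A = 2 100 mm², y = 10 mm, Ī = 70 000 mm⁴.
Centroid: ȳ = ΣA·y / ΣA = 120 mm.
Transfer each piece to the centroidal x-axis using Ī + A·d² with d = y − 120:
  web: d = 0 mm → contributes +11 520 000 mm⁴
  top flange (beyond web): d = 110 mm → contributes +25 480 000 mm⁴
  bottom flange (beyond web): d = -110 mm → contributes +25 480 000 mm⁴
Total I = 62 480 000 mm⁴.

I_xx ≈ 6.248 × 10⁷ mm⁴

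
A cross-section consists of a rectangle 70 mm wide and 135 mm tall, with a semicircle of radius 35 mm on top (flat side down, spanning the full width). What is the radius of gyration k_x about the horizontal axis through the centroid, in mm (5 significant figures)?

k_x ≈ 47.218 mm

Split into non-overlapping primitives; take the origin at the lower-left of the bounding box.
Rectangular body: 70 × 135, A = 9 450 mm², y = 67.5 mm, Ī = 14 352 188 mm⁴.
Semicircular cap: semicircle r = 35, A = 1924.226 mm², y = 149.8545 mm, Ī = 164 704 mm⁴.
Centroid: ȳ = ΣA·y / ΣA = 81.43225 mm.
Transfer each piece to the horizontal axis through the centroid using Ī + A·d² with d = y − 81.43225:
  rectangular body: d = -13.93225 mm → contributes +16 186 504 mm⁴
  semicircular cap: d = 68.42221 mm → contributes +9 173 156 mm⁴
Total I = 25 359 660 mm⁴.
Radius of gyration: k = √(I/A) = √(25 359 660 / 11374.23) = 47.21835 mm.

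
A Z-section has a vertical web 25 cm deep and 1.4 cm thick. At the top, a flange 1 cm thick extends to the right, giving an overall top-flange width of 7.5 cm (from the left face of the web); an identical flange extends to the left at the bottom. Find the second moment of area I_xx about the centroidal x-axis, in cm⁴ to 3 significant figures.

Split into non-overlapping primitives; take the origin at the lower-left of the bounding box.
Web: 1.4 × 25, A = 35 cm², y = 12.5 cm, Ī = 1822.9 cm⁴.
Top flange (beyond web): 6.1 × 1, A = 6.1 cm², y = 24.5 cm, Ī = 0.50833 cm⁴.
Bottom flange (beyond web): 6.1 × 1, A = 6.1 cm², y = 0.5 cm, Ī = 0.50833 cm⁴.
Centroid: ȳ = ΣA·y / ΣA = 12.5 cm.
Transfer each piece to the centroidal x-axis using Ī + A·d² with d = y − 12.5:
  web: d = 0 cm → contributes +1822.9 cm⁴
  top flange (beyond web): d = 12 cm → contributes +878.91 cm⁴
  bottom flange (beyond web): d = -12 cm → contributes +878.91 cm⁴
Total I = 3580.7 cm⁴.

I_xx ≈ 3580 cm⁴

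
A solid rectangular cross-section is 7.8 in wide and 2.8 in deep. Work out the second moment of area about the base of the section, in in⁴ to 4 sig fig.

The section: 7.8 × 2.8, A = 21.84 in², y = 1.4 in, Ī = 14.2688 in⁴.
Transfer it to the base of the section using Ī + A·d² with d = y − 0:
  the section: d = 1.4 in → contributes +57.0752 in⁴
Total I = 57.0752 in⁴.

I_base ≈ 57.08 in⁴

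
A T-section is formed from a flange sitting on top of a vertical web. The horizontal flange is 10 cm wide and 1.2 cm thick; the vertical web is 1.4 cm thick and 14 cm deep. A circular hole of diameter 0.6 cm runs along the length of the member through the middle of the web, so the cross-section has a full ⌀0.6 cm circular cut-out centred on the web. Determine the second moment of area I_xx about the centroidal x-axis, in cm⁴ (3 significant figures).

I_xx ≈ 749 cm⁴

Decompose the section into non-overlapping parts with the origin at the bottom-left of its bounding rectangle.
Flange: 10 × 1.2, A = 12 cm², y = 14.6 cm, Ī = 1.44 cm⁴.
Web: 1.4 × 14, A = 19.6 cm², y = 7 cm, Ī = 320.13 cm⁴.
Hole (subtracted): ⌀0.6, A = 0.28274 cm², y = 7 cm, Ī = 0.0063617 cm⁴.
Centroid: ȳ = ΣA·y / ΣA = 9.9121 cm.
Transfer each piece to the centroidal x-axis using Ī + A·d² with d = y − 9.9121:
  flange: d = 4.6879 cm → contributes +265.15 cm⁴
  web: d = -2.9121 cm → contributes +486.35 cm⁴
  hole: d = -2.9121 cm → contributes −2.4042 cm⁴
Total I = 749.1 cm⁴.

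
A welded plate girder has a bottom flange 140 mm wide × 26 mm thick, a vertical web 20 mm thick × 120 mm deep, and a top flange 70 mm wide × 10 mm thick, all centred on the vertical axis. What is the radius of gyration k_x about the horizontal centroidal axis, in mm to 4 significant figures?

k_x ≈ 52.04 mm

Split into non-overlapping primitives; take the origin at the lower-left of the bounding box.
Bottom plate: 140 × 26, A = 3 640 mm², y = 13 mm, Ī = 205 053 mm⁴.
Web plate: 20 × 120, A = 2 400 mm², y = 86 mm, Ī = 2 880 000 mm⁴.
Top plate: 70 × 10, A = 700 mm², y = 151 mm, Ī = 5833.33 mm⁴.
Centroid: ȳ = ΣA·y / ΣA = 53.3264 mm.
Transfer each piece to the horizontal centroidal axis using Ī + A·d² with d = y − 53.3264:
  bottom plate: d = -40.3264 mm → contributes +6 124 492 mm⁴
  web plate: d = 32.6736 mm → contributes +5 442 152 mm⁴
  top plate: d = 97.6736 mm → contributes +6 683 925 mm⁴
Total I = 18 250 569 mm⁴.
Radius of gyration: k = √(I/A) = √(18 250 569 / 6 740) = 52.0365 mm.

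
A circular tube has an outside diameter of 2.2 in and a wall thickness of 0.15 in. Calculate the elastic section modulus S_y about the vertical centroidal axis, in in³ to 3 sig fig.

Split into non-overlapping primitives; take the origin at the lower-left of the bounding box.
Outer circle: ⌀2.2, A = 3.8013 in², x = 1.1 in, Ī = 1.1499 in⁴.
Bore (subtracted): ⌀1.9, A = 2.8353 in², x = 1.1 in, Ī = 0.63971 in⁴.
By symmetry the centroid is at mid-width, x̄ = 1.1 in.
All pieces are centred on the vertical centroidal axis, so I = ΣĪ (holes subtracted) = 0.51019 in⁴.
Extreme fibre distance c = 1.1 in; S = I/c = 0.46381 in³.

S_y ≈ 0.464 in³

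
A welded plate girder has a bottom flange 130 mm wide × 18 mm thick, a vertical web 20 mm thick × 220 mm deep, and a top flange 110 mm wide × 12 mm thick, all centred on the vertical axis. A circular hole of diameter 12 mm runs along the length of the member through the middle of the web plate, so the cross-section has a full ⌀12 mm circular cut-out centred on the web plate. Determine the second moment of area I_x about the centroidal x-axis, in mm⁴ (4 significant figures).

I_x ≈ 6.675 × 10⁷ mm⁴

Decompose the section into non-overlapping parts with the origin at the bottom-left of its bounding rectangle.
Bottom plate: 130 × 18, A = 2 340 mm², y = 9 mm, Ī = 63 180 mm⁴.
Web plate: 20 × 220, A = 4 400 mm², y = 128 mm, Ī = 17 746 667 mm⁴.
Top plate: 110 × 12, A = 1 320 mm², y = 244 mm, Ī = 15 840 mm⁴.
Hole (subtracted): ⌀12, A = 113.097 mm², y = 128 mm, Ī = 1017.88 mm⁴.
Centroid: ȳ = ΣA·y / ΣA = 112.228 mm.
Transfer each piece to the centroidal x-axis using Ī + A·d² with d = y − 112.228:
  bottom plate: d = -103.228 mm → contributes +24 998 179 mm⁴
  web plate: d = 15.7722 mm → contributes +18 841 218 mm⁴
  top plate: d = 131.772 mm → contributes +22 936 199 mm⁴
  hole: d = 15.7722 mm → contributes −29152.2 mm⁴
Total I = 66 746 443 mm⁴.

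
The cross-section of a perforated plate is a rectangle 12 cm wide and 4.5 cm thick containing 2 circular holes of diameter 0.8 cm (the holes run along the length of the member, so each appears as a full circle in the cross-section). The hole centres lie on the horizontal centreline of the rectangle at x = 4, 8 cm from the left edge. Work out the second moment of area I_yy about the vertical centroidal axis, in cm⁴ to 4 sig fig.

I_yy ≈ 643.9 cm⁴

Decompose the section into non-overlapping parts with the origin at the bottom-left of its bounding rectangle.
Plate: 12 × 4.5, A = 54 cm², x = 6 cm, Ī = 648 cm⁴.
Hole 1 (subtracted): ⌀0.8, A = 0.502655 cm², x = 4 cm, Ī = 0.0201062 cm⁴.
Hole 2 (subtracted): ⌀0.8, A = 0.502655 cm², x = 8 cm, Ī = 0.0201062 cm⁴.
By symmetry the centroid is at mid-width, x̄ = 6 cm.
Transfer each piece to the vertical centroidal axis using Ī + A·d² with d = x − 6:
  plate: d = 0 cm → contributes +648 cm⁴
  hole 1: d = -2 cm → contributes −2.03073 cm⁴
  hole 2: d = 2 cm → contributes −2.03073 cm⁴
Total I = 643.939 cm⁴.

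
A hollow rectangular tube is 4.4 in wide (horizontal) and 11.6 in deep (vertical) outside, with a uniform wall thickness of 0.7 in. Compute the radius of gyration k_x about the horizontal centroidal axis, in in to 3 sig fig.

k_x ≈ 3.88 in

Treat the section as a set of non-overlapping primitives; coordinates are from the bounding-box lower-left.
Outer rectangle: 4.4 × 11.6, A = 51.04 in², y = 5.8 in, Ī = 572.33 in⁴.
Inner void (subtracted): 3 × 10.2, A = 30.6 in², y = 5.8 in, Ī = 265.3 in⁴.
By symmetry the centroid is at mid-height, ȳ = 5.8 in.
All pieces are centred on the horizontal centroidal axis, so I = ΣĪ (holes subtracted) = 307.03 in⁴.
Radius of gyration: k = √(I/A) = √(307.03 / 20.44) = 3.8757 in.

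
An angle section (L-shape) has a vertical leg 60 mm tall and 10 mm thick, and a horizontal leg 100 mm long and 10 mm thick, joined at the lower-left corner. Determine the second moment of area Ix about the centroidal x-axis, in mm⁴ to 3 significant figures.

Break the section into simple shapes (no overlaps), measuring from the bottom-left corner of the bounding box.
Vertical leg: 10 × 60, A = 600 mm², y = 30 mm, Ī = 180 000 mm⁴.
Horizontal leg (remainder): 90 × 10, A = 900 mm², y = 5 mm, Ī = 7 500 mm⁴.
Centroid: ȳ = ΣA·y / ΣA = 15 mm.
Transfer each piece to the centroidal x-axis using Ī + A·d² with d = y − 15:
  vertical leg: d = 15 mm → contributes +315 000 mm⁴
  horizontal leg (remainder): d = -10 mm → contributes +97 500 mm⁴
Total I = 412 500 mm⁴.

Ix ≈ 4.13 × 10⁵ mm⁴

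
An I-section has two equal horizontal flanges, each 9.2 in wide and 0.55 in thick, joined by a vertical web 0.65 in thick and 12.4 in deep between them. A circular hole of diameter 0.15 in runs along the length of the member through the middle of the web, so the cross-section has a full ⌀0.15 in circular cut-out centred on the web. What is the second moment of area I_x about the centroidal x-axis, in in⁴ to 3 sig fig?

Break the section into simple shapes (no overlaps), measuring from the bottom-left corner of the bounding box.
Bottom flange: 9.2 × 0.55, A = 5.06 in², y = 0.275 in, Ī = 0.12755 in⁴.
Web: 0.65 × 12.4, A = 8.06 in², y = 6.75 in, Ī = 103.28 in⁴.
Top flange: 9.2 × 0.55, A = 5.06 in², y = 13.225 in, Ī = 0.12755 in⁴.
Hole (subtracted): ⌀0.15, A = 0.017671 in², y = 6.75 in, Ī = 0.00002485 in⁴.
By symmetry the centroid is at mid-height, ȳ = 6.75 in.
Transfer each piece to the centroidal x-axis using Ī + A·d² with d = y − 6.75:
  bottom flange: d = -6.475 in → contributes +212.27 in⁴
  web: d = 0 in → contributes +103.28 in⁴
  top flange: d = 6.475 in → contributes +212.27 in⁴
  hole: d = 0 in → contributes −0.00002485 in⁴
Total I = 527.82 in⁴.

I_x ≈ 528 in⁴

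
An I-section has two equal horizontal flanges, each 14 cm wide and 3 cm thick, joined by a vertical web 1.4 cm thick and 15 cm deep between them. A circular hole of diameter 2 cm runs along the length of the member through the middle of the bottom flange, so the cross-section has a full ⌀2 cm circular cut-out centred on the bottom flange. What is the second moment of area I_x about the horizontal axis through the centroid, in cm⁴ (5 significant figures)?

I_x ≈ 6997.6 cm⁴

Split into non-overlapping primitives; take the origin at the lower-left of the bounding box.
Bottom flange: 14 × 3, A = 42 cm², y = 1.5 cm, Ī = 31.5 cm⁴.
Web: 1.4 × 15, A = 21 cm², y = 10.5 cm, Ī = 393.75 cm⁴.
Top flange: 14 × 3, A = 42 cm², y = 19.5 cm, Ī = 31.5 cm⁴.
Hole (subtracted): ⌀2, A = 3.141593 cm², y = 1.5 cm, Ī = 0.7853982 cm⁴.
Centroid: ȳ = ΣA·y / ΣA = 10.77758 cm.
Transfer each piece to the horizontal axis through the centroid using Ī + A·d² with d = y − 10.77758:
  bottom flange: d = -9.277585 cm → contributes +3646.59 cm⁴
  web: d = -0.2775847 cm → contributes +395.3681 cm⁴
  top flange: d = 8.722415 cm → contributes +3226.882 cm⁴
  hole: d = -9.277585 cm → contributes −271.1935 cm⁴
Total I = 6997.647 cm⁴.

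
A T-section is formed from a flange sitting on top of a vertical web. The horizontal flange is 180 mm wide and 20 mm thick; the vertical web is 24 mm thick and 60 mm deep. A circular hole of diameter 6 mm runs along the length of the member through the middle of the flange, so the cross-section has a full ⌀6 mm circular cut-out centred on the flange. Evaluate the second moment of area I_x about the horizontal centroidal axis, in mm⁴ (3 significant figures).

Decompose the section into non-overlapping parts with the origin at the bottom-left of its bounding rectangle.
Flange: 180 × 20, A = 3 600 mm², y = 70 mm, Ī = 120 000 mm⁴.
Web: 24 × 60, A = 1 440 mm², y = 30 mm, Ī = 432 000 mm⁴.
Hole (subtracted): ⌀6, A = 28.274 mm², y = 70 mm, Ī = 63.617 mm⁴.
Centroid: ȳ = ΣA·y / ΣA = 58.507 mm.
Transfer each piece to the horizontal centroidal axis using Ī + A·d² with d = y − 58.507:
  flange: d = 11.493 mm → contributes +595 524 mm⁴
  web: d = -28.507 mm → contributes +1 602 211 mm⁴
  hole: d = 11.493 mm → contributes −3798.4 mm⁴
Total I = 2 193 937 mm⁴.

I_x ≈ 2.19 × 10⁶ mm⁴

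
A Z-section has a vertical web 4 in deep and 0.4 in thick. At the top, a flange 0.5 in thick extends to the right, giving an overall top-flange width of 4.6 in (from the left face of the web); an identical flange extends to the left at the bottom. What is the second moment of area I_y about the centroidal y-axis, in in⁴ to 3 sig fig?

Treat the section as a set of non-overlapping primitives; coordinates are from the bounding-box lower-left.
Web: 0.4 × 4, A = 1.6 in², x = 4.4 in, Ī = 0.021333 in⁴.
Top flange (beyond web): 4.2 × 0.5, A = 2.1 in², x = 6.7 in, Ī = 3.087 in⁴.
Bottom flange (beyond web): 4.2 × 0.5, A = 2.1 in², x = 2.1 in, Ī = 3.087 in⁴.
Centroid: x̄ = ΣA·x / ΣA = 4.4 in.
Transfer each piece to the centroidal y-axis using Ī + A·d² with d = x − 4.4:
  web: d = 0 in → contributes +0.021333 in⁴
  top flange (beyond web): d = 2.3 in → contributes +14.196 in⁴
  bottom flange (beyond web): d = -2.3 in → contributes +14.196 in⁴
Total I = 28.413 in⁴.

I_y ≈ 28.4 in⁴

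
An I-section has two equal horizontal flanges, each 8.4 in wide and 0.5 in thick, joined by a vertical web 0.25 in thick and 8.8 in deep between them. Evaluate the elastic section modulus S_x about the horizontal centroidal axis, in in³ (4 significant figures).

Treat the section as a set of non-overlapping primitives; coordinates are from the bounding-box lower-left.
Bottom flange: 8.4 × 0.5, A = 4.2 in², y = 0.25 in, Ī = 0.0875 in⁴.
Web: 0.25 × 8.8, A = 2.2 in², y = 4.9 in, Ī = 14.1973 in⁴.
Top flange: 8.4 × 0.5, A = 4.2 in², y = 9.55 in, Ī = 0.0875 in⁴.
By symmetry the centroid is at mid-height, ȳ = 4.9 in.
Transfer each piece to the horizontal centroidal axis using Ī + A·d² with d = y − 4.9:
  bottom flange: d = -4.65 in → contributes +90.902 in⁴
  web: d = 0 in → contributes +14.1973 in⁴
  top flange: d = 4.65 in → contributes +90.902 in⁴
Total I = 196.001 in⁴.
Extreme fibre distance c = 4.9 in; S = I/c = 40.0003 in³.

S_x ≈ 40.00 in³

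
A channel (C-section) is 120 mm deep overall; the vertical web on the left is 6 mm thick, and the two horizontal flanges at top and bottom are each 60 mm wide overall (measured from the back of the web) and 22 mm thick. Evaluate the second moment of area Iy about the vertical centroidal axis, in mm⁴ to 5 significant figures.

Break the section into simple shapes (no overlaps), measuring from the bottom-left corner of the bounding box.
Web: 6 × 120, A = 720 mm², x = 3 mm, Ī = 2 160 mm⁴.
Top flange (beyond web): 54 × 22, A = 1 188 mm², x = 33 mm, Ī = 288 684 mm⁴.
Bottom flange (beyond web): 54 × 22, A = 1 188 mm², x = 33 mm, Ī = 288 684 mm⁴.
Centroid: x̄ = ΣA·x / ΣA = 26.02326 mm.
Transfer each piece to the vertical centroidal axis using Ī + A·d² with d = x − 26.02326:
  web: d = -23.02326 mm → contributes +383810.6 mm⁴
  top flange (beyond web): d = 6.976744 mm → contributes +346509.9 mm⁴
  bottom flange (beyond web): d = 6.976744 mm → contributes +346509.9 mm⁴
Total I = 1 076 830 mm⁴.

Iy ≈ 1.0768 × 10⁶ mm⁴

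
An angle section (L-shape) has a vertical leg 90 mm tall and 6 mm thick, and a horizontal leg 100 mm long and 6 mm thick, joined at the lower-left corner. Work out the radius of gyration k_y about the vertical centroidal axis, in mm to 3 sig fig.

k_y ≈ 31.7 mm

Break the section into simple shapes (no overlaps), measuring from the bottom-left corner of the bounding box.
Vertical leg: 6 × 90, A = 540 mm², x = 3 mm, Ī = 1 620 mm⁴.
Horizontal leg (remainder): 94 × 6, A = 564 mm², x = 53 mm, Ī = 415 292 mm⁴.
Centroid: x̄ = ΣA·x / ΣA = 28.543 mm.
Transfer each piece to the vertical centroidal axis using Ī + A·d² with d = x − 28.543:
  vertical leg: d = -25.543 mm → contributes +353 953 mm⁴
  horizontal leg (remainder): d = 24.457 mm → contributes +752 633 mm⁴
Total I = 1 106 586 mm⁴.
Radius of gyration: k = √(I/A) = √(1 106 586 / 1 104) = 31.66 mm.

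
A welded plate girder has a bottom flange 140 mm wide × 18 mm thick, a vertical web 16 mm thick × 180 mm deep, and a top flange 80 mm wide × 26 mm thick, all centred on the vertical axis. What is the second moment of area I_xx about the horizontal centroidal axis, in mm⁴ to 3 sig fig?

Treat the section as a set of non-overlapping primitives; coordinates are from the bounding-box lower-left.
Bottom plate: 140 × 18, A = 2 520 mm², y = 9 mm, Ī = 68 040 mm⁴.
Web plate: 16 × 180, A = 2 880 mm², y = 108 mm, Ī = 7 776 000 mm⁴.
Top plate: 80 × 26, A = 2 080 mm², y = 211 mm, Ī = 117 173 mm⁴.
Centroid: ȳ = ΣA·y / ΣA = 103.29 mm.
Transfer each piece to the horizontal centroidal axis using Ī + A·d² with d = y − 103.29:
  bottom plate: d = -94.289 mm → contributes +22 471 778 mm⁴
  web plate: d = 4.7112 mm → contributes +7 839 924 mm⁴
  top plate: d = 107.71 mm → contributes +24 248 728 mm⁴
Total I = 54 560 430 mm⁴.

I_xx ≈ 5.46 × 10⁷ mm⁴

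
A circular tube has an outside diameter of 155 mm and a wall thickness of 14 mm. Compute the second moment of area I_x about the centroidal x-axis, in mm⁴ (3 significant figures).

Decompose the section into non-overlapping parts with the origin at the bottom-left of its bounding rectangle.
Outer circle: ⌀155, A = 18 869 mm², y = 77.5 mm, Ī = 28 333 269 mm⁴.
Bore (subtracted): ⌀127, A = 12 668 mm², y = 77.5 mm, Ī = 12 769 820 mm⁴.
By symmetry the centroid is at mid-height, ȳ = 77.5 mm.
All pieces are centred on the centroidal x-axis, so I = ΣĪ (holes subtracted) = 15 563 449 mm⁴.

I_x ≈ 1.56 × 10⁷ mm⁴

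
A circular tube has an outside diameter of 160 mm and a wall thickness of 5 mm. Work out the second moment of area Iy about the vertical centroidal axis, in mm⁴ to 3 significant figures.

Decompose the section into non-overlapping parts with the origin at the bottom-left of its bounding rectangle.
Outer circle: ⌀160, A = 20 106 mm², x = 80 mm, Ī = 32 169 909 mm⁴.
Bore (subtracted): ⌀150, A = 17 671 mm², x = 80 mm, Ī = 24 850 489 mm⁴.
By symmetry the centroid is at mid-width, x̄ = 80 mm.
All pieces are centred on the vertical centroidal axis, so I = ΣĪ (holes subtracted) = 7 319 420 mm⁴.

Iy ≈ 7.32 × 10⁶ mm⁴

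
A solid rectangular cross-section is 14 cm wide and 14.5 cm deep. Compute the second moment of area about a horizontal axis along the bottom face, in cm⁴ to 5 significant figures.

The section: 14 × 14.5, A = 203 cm², y = 7.25 cm, Ī = 3556.729 cm⁴.
Transfer it to the bottom edge using Ī + A·d² with d = y − 0:
  the section: d = 7.25 cm → contributes +14226.92 cm⁴
Total I = 14226.92 cm⁴.

I_base ≈ 1.4227 × 10⁴ cm⁴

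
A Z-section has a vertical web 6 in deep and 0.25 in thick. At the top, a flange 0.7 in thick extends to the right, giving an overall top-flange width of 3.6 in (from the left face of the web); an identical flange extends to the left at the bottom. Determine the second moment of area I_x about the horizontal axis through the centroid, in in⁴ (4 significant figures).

I_x ≈ 37.63 in⁴

Split into non-overlapping primitives; take the origin at the lower-left of the bounding box.
Web: 0.25 × 6, A = 1.5 in², y = 3 in, Ī = 4.5 in⁴.
Top flange (beyond web): 3.35 × 0.7, A = 2.345 in², y = 5.65 in, Ī = 0.0957542 in⁴.
Bottom flange (beyond web): 3.35 × 0.7, A = 2.345 in², y = 0.35 in, Ī = 0.0957542 in⁴.
Centroid: ȳ = ΣA·y / ΣA = 3 in.
Transfer each piece to the horizontal axis through the centroid using Ī + A·d² with d = y − 3:
  web: d = 0 in → contributes +4.5 in⁴
  top flange (beyond web): d = 2.65 in → contributes +16.5635 in⁴
  bottom flange (beyond web): d = -2.65 in → contributes +16.5635 in⁴
Total I = 37.627 in⁴.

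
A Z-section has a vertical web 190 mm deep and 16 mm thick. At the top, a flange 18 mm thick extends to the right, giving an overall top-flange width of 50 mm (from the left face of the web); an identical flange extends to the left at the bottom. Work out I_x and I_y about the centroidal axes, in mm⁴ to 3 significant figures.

I_x ≈ 1.82 × 10⁷ mm⁴, I_y ≈ 9.48 × 10⁵ mm⁴

Decompose the section into non-overlapping parts with the origin at the bottom-left of its bounding rectangle.
Web: 16 × 190, A = 3 040 mm², y = 95 mm, Ī = 9 145 333 mm⁴.
Top flange (beyond web): 34 × 18, A = 612 mm², y = 181 mm, Ī = 16 524 mm⁴.
Bottom flange (beyond web): 34 × 18, A = 612 mm², y = 9 mm, Ī = 16 524 mm⁴.
Centroid: ȳ = ΣA·y / ΣA = 95 mm.
Transfer each piece to the centroidal x-axis using Ī + A·d² with d = y − 95:
  web: d = 0 mm → contributes +9 145 333 mm⁴
  top flange (beyond web): d = 86 mm → contributes +4 542 876 mm⁴
  bottom flange (beyond web): d = -86 mm → contributes +4 542 876 mm⁴
Total I = 18 231 085 mm⁴.
For the y-axis: x̄ = 42 mm.
Repeating about the centroidal y-axis gives I_y = 947 765 mm⁴.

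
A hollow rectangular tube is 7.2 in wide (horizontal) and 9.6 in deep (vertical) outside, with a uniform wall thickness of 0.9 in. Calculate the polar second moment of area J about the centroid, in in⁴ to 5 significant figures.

J ≈ 513.54 in⁴

Split into non-overlapping primitives; take the origin at the lower-left of the bounding box.
Outer rectangle: 7.2 × 9.6, A = 69.12 in², y = 4.8 in, Ī = 530.8416 in⁴.
Inner void (subtracted): 5.4 × 7.8, A = 42.12 in², y = 4.8 in, Ī = 213.5484 in⁴.
By symmetry the centroid is at mid-height, ȳ = 4.8 in.
All pieces are centred on the centroidal x-axis, so I = ΣĪ (holes subtracted) = 317.2932 in⁴.
Repeating about the centroidal y-axis gives I_y = 196.2468 in⁴.
Polar second moment: J = I_x + I_y = 513.54 in⁴.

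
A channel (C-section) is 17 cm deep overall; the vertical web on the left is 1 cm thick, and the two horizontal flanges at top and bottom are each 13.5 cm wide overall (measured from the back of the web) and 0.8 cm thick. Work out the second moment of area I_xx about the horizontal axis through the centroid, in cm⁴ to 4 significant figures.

I_xx ≈ 1723 cm⁴

Break the section into simple shapes (no overlaps), measuring from the bottom-left corner of the bounding box.
Web: 1 × 17, A = 17 cm², y = 8.5 cm, Ī = 409.417 cm⁴.
Top flange (beyond web): 12.5 × 0.8, A = 10 cm², y = 16.6 cm, Ī = 0.533333 cm⁴.
Bottom flange (beyond web): 12.5 × 0.8, A = 10 cm², y = 0.4 cm, Ī = 0.533333 cm⁴.
By symmetry the centroid is at mid-height, ȳ = 8.5 cm.
Transfer each piece to the horizontal axis through the centroid using Ī + A·d² with d = y − 8.5:
  web: d = 0 cm → contributes +409.417 cm⁴
  top flange (beyond web): d = 8.1 cm → contributes +656.633 cm⁴
  bottom flange (beyond web): d = -8.1 cm → contributes +656.633 cm⁴
Total I = 1722.68 cm⁴.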